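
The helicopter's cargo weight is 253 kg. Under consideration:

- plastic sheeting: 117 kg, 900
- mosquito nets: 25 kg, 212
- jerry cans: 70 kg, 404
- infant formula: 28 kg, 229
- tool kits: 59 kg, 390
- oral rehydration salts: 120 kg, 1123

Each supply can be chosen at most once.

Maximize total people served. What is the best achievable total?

The ratio heuristic lands on mosquito nets + infant formula + tool kits + oral rehydration salts (1954) but leaves 21 kg idle.
Dropping mosquito nets and infant formula and tool kits frees 112 kg; slotting in plastic sheeting (117 kg) lifts the total to 2023 at 237 kg.
An exhaustive check of the 64 subsets confirms 2023.

2023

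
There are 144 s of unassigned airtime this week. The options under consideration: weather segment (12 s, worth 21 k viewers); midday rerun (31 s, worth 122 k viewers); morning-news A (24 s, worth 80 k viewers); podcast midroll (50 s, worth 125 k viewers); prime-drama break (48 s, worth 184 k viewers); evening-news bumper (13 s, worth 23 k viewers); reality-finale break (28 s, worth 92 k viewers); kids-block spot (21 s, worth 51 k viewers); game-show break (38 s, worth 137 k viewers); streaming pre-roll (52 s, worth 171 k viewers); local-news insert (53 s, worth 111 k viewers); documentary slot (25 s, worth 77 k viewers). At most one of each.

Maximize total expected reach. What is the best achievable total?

523

By expected reach per s: midday rerun 3.94, prime-drama break 3.83, game-show break 3.61 lead.
Midday rerun + morning-news A + prime-drama break + game-show break uses 141 of the 144 s and totals 523.
Next best is midday rerun + prime-drama break + game-show break + documentary slot at 520 (142 s) — short by 3.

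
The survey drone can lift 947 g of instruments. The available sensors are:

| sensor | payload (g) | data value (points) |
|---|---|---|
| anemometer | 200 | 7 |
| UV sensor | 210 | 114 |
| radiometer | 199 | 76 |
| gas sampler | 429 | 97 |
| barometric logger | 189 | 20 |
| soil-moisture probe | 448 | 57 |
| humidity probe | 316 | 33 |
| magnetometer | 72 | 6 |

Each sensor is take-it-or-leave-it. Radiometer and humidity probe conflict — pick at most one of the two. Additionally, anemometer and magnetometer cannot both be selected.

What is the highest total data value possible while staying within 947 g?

293

By data value per g: UV sensor 0.54, radiometer 0.38, gas sampler 0.23, soil-moisture probe 0.13 lead.
Best packing: UV sensor + radiometer + gas sampler + magnetometer — 910 g, 293 total.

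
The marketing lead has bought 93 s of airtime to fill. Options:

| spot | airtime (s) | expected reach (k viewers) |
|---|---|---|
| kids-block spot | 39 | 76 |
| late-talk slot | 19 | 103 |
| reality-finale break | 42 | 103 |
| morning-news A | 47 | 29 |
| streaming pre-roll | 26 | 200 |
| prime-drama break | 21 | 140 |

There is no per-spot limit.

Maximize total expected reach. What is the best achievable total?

Filling by ratio: 3×streaming pre-roll for 600, with 15 s left unused.
The 26 s tied up in streaming pre-roll is better spent on late-talk slot + prime-drama break — total rises to 643 (92 s).

643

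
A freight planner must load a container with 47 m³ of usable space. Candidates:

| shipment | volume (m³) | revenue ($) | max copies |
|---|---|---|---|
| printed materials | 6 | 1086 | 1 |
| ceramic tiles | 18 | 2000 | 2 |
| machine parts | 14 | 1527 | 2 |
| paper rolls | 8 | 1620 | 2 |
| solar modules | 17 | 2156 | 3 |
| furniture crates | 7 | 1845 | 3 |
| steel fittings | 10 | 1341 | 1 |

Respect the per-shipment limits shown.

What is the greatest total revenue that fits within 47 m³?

Taking the top-ratio shipments first gives printed materials + 2×paper rolls + 3×furniture crates for 9861 (43 m³).
The 6 m³ tied up in printed materials is better spent on steel fittings — total rises to 10116 (47 m³).
No other feasible combination exceeds 10116.

10116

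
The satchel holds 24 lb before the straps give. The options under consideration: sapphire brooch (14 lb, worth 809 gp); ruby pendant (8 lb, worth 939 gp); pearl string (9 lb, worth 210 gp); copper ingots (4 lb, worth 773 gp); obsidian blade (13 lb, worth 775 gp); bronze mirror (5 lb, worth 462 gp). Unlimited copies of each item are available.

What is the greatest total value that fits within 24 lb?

Best packing: 6×copper ingots — 24 lb, 4638 total.
Every other selection either busts 24 lb or fails to beat 4638.

4638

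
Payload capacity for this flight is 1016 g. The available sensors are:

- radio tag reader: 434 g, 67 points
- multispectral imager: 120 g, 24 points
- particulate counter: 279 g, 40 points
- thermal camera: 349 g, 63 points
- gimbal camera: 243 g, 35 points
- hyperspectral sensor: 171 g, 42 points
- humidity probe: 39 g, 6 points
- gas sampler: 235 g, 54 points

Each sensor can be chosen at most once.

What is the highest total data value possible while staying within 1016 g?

194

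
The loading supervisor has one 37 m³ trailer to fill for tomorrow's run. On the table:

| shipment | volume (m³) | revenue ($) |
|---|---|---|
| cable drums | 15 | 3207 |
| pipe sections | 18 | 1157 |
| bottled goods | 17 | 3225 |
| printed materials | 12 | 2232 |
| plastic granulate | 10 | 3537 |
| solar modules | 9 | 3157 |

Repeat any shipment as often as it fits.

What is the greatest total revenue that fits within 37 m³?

Ranking by ratio (revenue/m³): plastic granulate 353.70, solar modules 350.78, cable drums 213.80.
Greedy by ratio would take 3×plastic granulate: 30 m³ used, total 10611.
Replace 2×plastic granulate with 3×solar modules: the trade gains 2397 net, giving 13008 at 37 m³.
That's the maximum — no swap from here does better than 13008.

13008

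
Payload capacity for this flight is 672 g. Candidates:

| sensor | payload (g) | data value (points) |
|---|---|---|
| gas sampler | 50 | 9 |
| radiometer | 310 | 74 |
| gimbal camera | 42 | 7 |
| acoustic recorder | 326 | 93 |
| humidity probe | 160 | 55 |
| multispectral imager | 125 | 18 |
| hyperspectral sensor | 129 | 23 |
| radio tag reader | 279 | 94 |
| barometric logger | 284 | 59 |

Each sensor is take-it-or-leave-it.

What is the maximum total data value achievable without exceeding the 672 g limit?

Density check — humidity probe 0.34, radio tag reader 0.34, acoustic recorder 0.29, radiometer 0.24 are the best per g.
Greedy by ratio would take gas sampler + gimbal camera + humidity probe + hyperspectral sensor + radio tag reader: 660 g used, total 188.
The 331 g tied up in gimbal camera and humidity probe and hyperspectral sensor is better spent on acoustic recorder — total rises to 196 (655 g).
Runner-up gimbal camera + acoustic recorder + radio tag reader tops out at 194.

196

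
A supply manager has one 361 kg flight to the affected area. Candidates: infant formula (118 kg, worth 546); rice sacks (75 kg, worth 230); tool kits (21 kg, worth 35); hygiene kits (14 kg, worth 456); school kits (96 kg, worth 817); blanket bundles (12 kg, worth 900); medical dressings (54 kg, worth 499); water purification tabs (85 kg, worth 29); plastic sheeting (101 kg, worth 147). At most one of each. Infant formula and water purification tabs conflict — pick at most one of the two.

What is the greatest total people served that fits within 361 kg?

By people served per kg: blanket bundles 75.00, hygiene kits 32.57, medical dressings 9.24, school kits 8.51 lead.
Best packing: infant formula + tool kits + hygiene kits + school kits + blanket bundles + medical dressings — 315 kg, 3253 total.
No other feasible combination exceeds 3253.

3253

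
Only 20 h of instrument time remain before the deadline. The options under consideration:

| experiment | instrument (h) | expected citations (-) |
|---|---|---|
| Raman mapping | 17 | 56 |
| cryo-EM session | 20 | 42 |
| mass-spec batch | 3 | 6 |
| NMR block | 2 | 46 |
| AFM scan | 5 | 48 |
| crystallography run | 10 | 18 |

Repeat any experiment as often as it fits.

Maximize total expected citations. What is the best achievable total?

460

Taking 10×NMR block: 20 h used, 460 in expected citations.
Every other selection either busts 20 h or fails to beat 460.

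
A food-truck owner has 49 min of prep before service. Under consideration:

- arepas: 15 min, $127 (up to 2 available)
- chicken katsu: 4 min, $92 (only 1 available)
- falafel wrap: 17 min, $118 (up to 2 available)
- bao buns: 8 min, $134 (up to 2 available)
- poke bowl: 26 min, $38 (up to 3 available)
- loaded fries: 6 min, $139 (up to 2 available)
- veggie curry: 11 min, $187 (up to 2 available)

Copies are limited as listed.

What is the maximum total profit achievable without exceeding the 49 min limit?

Taking chicken katsu + bao buns + 2×loaded fries + 2×veggie curry: 46 min used, 878 in profit.
That's the maximum — no swap from here does better than 878.

878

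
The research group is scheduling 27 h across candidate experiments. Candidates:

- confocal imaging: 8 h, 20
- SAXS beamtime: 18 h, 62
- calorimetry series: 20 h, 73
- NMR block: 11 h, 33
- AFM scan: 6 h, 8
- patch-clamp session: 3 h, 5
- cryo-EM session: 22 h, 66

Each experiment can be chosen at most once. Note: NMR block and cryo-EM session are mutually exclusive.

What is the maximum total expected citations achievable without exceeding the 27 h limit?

82

The ratio heuristic lands on calorimetry series + patch-clamp session (78) but leaves 4 h idle.
Dropping calorimetry series and patch-clamp session frees 23 h; slotting in confocal imaging + SAXS beamtime (26 h) lifts the total to 82 at 26 h.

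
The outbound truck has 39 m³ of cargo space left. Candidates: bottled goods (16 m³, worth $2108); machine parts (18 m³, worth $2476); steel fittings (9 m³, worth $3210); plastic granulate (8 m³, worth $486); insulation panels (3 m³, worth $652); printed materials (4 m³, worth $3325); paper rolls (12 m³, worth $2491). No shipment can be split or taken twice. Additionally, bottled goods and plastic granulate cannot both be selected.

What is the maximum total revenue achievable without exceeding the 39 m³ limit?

By revenue per m³: printed materials 831.25, steel fittings 356.67, insulation panels 217.33 lead.
Taking steel fittings + plastic granulate + insulation panels + printed materials + paper rolls: 36 m³ used, 10164 in revenue.
That's the maximum — no feasible swap from here does better than 10164.

10164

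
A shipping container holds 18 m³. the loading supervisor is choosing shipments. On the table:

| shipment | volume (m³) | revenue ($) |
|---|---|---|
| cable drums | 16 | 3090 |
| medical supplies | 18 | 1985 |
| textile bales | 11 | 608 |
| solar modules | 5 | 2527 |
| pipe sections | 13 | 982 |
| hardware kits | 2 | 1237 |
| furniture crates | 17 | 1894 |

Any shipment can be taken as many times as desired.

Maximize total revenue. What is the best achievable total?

11133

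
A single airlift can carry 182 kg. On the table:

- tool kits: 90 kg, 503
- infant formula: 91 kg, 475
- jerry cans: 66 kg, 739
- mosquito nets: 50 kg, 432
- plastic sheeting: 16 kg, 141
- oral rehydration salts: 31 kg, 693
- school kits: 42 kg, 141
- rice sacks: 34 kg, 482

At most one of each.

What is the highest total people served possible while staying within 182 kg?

2346

Ranking by ratio (people served/kg): oral rehydration salts 22.35, rice sacks 14.18, jerry cans 11.20, plastic sheeting 8.81.
Greedy by ratio would take jerry cans + plastic sheeting + oral rehydration salts + rice sacks: 147 kg used, total 2055.
The 16 kg tied up in plastic sheeting is better spent on mosquito nets — total rises to 2346 (181 kg).
The spare 1 kg is too small for any remaining supply, and no exchange beats 2346.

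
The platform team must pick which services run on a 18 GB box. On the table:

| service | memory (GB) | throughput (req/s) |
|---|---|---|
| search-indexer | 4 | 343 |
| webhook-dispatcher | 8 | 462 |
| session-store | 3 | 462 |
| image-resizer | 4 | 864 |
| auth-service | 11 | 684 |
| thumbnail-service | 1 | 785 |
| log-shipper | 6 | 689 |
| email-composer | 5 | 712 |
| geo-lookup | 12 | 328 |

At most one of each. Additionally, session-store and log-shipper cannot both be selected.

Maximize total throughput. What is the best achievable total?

Best packing: search-indexer + session-store + image-resizer + thumbnail-service + email-composer — 17 GB, 3166 total.
Runner-up image-resizer + thumbnail-service + log-shipper + email-composer tops out at 3050.

3166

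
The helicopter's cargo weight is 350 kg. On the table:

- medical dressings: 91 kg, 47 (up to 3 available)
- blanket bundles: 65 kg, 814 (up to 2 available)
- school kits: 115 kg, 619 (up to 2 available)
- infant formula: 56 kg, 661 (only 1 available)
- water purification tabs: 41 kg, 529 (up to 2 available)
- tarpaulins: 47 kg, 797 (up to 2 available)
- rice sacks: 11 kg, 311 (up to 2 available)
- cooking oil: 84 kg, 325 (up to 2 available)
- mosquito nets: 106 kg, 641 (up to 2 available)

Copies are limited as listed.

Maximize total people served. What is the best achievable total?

5034

Filling by ratio: 2×blanket bundles + 2×water purification tabs + 2×tarpaulins + 2×rice sacks for 4902, with 22 kg left unused.
Dropping water purification tabs frees 41 kg; slotting in infant formula (56 kg) lifts the total to 5034 at 343 kg.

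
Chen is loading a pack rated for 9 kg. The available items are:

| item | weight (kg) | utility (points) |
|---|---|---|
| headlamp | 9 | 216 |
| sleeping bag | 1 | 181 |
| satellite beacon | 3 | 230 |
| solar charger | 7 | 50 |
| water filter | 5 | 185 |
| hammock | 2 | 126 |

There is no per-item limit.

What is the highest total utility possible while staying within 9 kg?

The ratio ordering already packs tightly: 9×sleeping bag, 9 kg, 1629.
Nothing else within 9 kg beats 1629.

1629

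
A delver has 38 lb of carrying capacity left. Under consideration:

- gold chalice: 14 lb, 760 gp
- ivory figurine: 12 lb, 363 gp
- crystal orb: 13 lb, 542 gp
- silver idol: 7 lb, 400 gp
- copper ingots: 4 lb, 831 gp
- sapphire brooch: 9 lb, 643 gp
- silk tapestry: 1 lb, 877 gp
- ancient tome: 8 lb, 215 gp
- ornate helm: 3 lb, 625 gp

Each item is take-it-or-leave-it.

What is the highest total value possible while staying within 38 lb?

4136

Taking gold chalice + silver idol + copper ingots + sapphire brooch + silk tapestry + ornate helm: 38 lb used, 4136 in value.
The closest alternative, crystal orb + silver idol + copper ingots + sapphire brooch + silk tapestry + ornate helm, reaches only 3918.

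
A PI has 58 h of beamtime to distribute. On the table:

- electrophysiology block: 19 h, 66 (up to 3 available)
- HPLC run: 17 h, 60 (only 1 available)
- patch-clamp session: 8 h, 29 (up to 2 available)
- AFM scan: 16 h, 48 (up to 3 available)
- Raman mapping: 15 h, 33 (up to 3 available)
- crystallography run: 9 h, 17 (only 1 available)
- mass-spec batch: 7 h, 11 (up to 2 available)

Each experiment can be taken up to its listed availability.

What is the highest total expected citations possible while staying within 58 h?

Filling by ratio: electrophysiology block + HPLC run + 2×patch-clamp session for 184, with 6 h left unused.
Dropping HPLC run and 2×patch-clamp session frees 33 h; slotting in 2×electrophysiology block (38 h) lifts the total to 198 at 57 h.
Nothing else within 58 h beats 198.

198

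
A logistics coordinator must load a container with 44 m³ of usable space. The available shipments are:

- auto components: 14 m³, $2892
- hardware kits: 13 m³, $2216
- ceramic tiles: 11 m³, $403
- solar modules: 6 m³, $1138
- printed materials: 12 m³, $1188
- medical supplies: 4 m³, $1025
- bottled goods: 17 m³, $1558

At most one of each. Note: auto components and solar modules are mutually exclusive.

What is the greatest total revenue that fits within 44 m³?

7321

Taking auto components + hardware kits + printed materials + medical supplies: 43 m³ used, 7321 in revenue.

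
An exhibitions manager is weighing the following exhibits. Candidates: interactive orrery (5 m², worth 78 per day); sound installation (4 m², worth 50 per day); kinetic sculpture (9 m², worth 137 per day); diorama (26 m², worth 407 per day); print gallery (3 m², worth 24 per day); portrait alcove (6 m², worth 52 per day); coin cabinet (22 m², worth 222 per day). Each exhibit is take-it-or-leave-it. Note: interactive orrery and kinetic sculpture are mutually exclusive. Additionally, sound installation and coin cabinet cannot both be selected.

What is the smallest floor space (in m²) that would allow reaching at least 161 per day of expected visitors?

12

Look for the lowest-floor combination reaching 161.
Taking kinetic sculpture + print gallery gives 161 (≥ 161) for 12 m².
Below 12 m² the best achievable stays under 161.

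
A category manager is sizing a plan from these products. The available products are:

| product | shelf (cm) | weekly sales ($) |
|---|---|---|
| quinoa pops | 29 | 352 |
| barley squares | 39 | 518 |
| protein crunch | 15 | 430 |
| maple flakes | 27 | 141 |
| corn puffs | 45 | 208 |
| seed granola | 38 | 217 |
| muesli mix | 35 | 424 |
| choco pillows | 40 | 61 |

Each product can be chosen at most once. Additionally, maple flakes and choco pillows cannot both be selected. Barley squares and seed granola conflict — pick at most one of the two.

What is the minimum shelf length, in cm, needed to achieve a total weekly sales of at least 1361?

89

Minimise cm subject to total weekly sales ≥ 1361.
barley squares + protein crunch + muesli mix: 1372 weekly sales at 89 cm.
No combination under 89 cm hits 1361.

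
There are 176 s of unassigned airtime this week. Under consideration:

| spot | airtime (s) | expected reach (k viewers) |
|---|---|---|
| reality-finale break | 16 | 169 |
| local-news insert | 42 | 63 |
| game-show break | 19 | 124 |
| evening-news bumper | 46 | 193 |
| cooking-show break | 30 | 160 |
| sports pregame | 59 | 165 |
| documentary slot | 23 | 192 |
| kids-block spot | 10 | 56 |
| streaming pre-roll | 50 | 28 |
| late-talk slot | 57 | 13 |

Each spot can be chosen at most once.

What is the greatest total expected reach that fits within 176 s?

Taking the top-ratio spots first gives reality-finale break + game-show break + evening-news bumper + cooking-show break + documentary slot + kids-block spot for 894 (144 s).
Replace kids-block spot with local-news insert: the trade gains 7 net, giving 901 at 176 s.
Every other selection either busts 176 s or fails to beat 901.

901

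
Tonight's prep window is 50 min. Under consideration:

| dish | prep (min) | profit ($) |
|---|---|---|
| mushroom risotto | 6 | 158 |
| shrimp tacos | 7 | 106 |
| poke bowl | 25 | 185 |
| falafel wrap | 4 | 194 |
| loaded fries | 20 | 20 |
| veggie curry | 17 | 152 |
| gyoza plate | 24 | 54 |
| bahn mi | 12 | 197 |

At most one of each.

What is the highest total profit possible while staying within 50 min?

807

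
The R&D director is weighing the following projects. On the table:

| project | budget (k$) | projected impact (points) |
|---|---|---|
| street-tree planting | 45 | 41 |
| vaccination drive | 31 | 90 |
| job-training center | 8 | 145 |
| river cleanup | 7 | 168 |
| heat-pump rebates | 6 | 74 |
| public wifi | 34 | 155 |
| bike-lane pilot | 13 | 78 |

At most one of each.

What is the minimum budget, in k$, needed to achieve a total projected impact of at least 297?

15

Need the lightest bundle worth ≥ 297.
Taking job-training center + river cleanup gives 313 (≥ 297) for 15 k$.
Below 15 k$ the best achievable stays under 297.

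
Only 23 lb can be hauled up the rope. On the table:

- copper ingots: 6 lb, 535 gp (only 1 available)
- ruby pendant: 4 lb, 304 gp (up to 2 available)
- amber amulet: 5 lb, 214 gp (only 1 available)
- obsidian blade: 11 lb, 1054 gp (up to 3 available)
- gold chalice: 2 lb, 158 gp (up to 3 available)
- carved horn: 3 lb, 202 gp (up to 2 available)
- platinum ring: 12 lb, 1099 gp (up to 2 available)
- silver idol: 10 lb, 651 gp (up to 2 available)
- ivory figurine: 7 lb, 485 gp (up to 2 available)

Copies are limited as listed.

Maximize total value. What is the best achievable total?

Ranking by ratio (value/lb): obsidian blade 95.82, platinum ring 91.58, copper ingots 89.17, gold chalice 79.00.
Filling by ratio: 2×obsidian blade for 2108, with 1 lb left unused.
The 11 lb tied up in obsidian blade is better spent on platinum ring — total rises to 2153 (23 lb).

2153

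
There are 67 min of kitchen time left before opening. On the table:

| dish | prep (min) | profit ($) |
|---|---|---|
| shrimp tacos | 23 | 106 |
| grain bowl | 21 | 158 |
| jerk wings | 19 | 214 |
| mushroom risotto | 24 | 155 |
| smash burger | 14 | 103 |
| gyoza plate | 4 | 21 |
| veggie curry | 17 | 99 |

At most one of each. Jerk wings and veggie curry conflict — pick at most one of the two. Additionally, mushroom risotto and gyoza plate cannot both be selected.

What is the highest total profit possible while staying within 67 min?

Greedy by ratio would take grain bowl + jerk wings + smash burger + gyoza plate: 58 min used, total 496.
The 18 min tied up in smash burger and gyoza plate is better spent on mushroom risotto — total rises to 527 (64 min).
That's the maximum — no feasible swap from here does better than 527.

527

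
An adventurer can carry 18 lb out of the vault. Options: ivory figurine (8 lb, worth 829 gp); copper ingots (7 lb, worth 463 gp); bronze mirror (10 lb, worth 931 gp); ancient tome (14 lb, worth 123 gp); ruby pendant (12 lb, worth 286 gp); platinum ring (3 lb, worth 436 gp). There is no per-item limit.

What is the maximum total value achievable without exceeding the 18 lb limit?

Taking 6×platinum ring: 18 lb used, 2616 in value.

2616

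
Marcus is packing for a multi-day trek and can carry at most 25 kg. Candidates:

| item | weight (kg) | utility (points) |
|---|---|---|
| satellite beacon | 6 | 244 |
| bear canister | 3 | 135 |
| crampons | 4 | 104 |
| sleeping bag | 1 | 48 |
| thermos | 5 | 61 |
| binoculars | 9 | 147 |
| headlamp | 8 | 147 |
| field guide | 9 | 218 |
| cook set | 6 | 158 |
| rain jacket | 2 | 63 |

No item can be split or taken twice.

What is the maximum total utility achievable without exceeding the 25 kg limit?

Taking the top-ratio items first gives satellite beacon + bear canister + crampons + sleeping bag + cook set + rain jacket for 752 (22 kg).
Replace cook set with field guide: the trade gains 60 net, giving 812 at 25 kg.
Runner-up satellite beacon + bear canister + sleeping bag + field guide + cook set tops out at 803.

812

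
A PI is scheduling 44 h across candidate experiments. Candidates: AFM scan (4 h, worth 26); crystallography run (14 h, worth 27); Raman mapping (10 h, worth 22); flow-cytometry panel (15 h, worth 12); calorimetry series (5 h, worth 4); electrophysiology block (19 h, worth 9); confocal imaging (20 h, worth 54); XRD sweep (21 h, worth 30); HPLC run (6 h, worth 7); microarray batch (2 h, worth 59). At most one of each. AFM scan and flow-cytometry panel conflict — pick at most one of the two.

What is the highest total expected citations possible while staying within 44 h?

The ratio ordering already packs tightly: AFM scan + Raman mapping + confocal imaging + HPLC run + microarray batch, 42 h, 168.
Runner-up AFM scan + crystallography run + confocal imaging + microarray batch tops out at 166.

168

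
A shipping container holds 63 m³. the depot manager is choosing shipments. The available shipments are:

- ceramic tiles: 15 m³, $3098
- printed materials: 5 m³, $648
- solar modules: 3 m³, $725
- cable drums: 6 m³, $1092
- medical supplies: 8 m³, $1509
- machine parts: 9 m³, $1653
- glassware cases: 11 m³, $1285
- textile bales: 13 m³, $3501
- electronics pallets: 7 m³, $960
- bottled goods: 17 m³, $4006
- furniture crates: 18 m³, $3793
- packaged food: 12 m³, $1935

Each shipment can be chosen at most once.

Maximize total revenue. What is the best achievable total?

14398

By revenue per m³: textile bales 269.31, solar modules 241.67, bottled goods 235.65 lead.
A density-first pass picks solar modules + medical supplies + textile bales + bottled goods + furniture crates — 13534 at 59 m³.
Dropping solar modules and medical supplies frees 11 m³; slotting in ceramic tiles (15 m³) lifts the total to 14398 at 63 m³.
That's the maximum — no swap from here does better than 14398.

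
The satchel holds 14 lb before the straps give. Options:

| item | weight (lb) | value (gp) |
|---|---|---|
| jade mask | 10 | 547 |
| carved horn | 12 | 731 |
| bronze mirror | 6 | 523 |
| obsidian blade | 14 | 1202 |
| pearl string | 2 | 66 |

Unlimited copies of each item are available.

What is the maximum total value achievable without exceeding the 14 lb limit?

1202

Greedy by ratio would take 2×bronze mirror + pearl string: 14 lb used, total 1112.
The 14 lb tied up in 2×bronze mirror and pearl string is better spent on obsidian blade — total rises to 1202 (14 lb).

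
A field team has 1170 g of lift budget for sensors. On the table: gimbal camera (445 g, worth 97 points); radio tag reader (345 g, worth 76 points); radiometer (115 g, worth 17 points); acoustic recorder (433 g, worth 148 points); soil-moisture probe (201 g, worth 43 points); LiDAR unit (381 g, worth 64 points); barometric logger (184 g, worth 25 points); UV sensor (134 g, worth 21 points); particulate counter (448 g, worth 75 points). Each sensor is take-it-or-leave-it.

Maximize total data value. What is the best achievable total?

Ranking by ratio (data value/g): acoustic recorder 0.34, radio tag reader 0.22, gimbal camera 0.22, soil-moisture probe 0.21.
Taking the top-ratio sensors first gives radio tag reader + acoustic recorder + soil-moisture probe + UV sensor for 288 (1113 g).
The 134 g tied up in UV sensor is better spent on barometric logger — total rises to 292 (1163 g).
An exhaustive check of the 512 subsets confirms 292.

292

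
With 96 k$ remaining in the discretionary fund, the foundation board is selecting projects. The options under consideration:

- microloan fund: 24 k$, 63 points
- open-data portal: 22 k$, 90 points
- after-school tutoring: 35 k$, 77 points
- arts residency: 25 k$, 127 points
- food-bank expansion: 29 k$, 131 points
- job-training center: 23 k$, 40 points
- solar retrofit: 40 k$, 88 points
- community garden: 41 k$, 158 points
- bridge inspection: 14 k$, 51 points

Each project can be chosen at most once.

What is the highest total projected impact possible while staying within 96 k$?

416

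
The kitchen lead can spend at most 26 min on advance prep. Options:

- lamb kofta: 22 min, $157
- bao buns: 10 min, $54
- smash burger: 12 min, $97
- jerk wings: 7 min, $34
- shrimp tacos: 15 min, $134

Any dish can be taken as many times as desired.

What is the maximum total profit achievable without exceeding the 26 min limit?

Density check — shrimp tacos 8.93, smash burger 8.08, lamb kofta 7.14 are the best per min.
Taking the top-ratio dishes first gives bao buns + shrimp tacos for 188 (25 min).
Dropping bao buns and shrimp tacos frees 25 min; slotting in 2×smash burger (24 min) lifts the total to 194 at 24 min.
The spare 2 min is too small for any remaining dish, and no exchange beats 194.

194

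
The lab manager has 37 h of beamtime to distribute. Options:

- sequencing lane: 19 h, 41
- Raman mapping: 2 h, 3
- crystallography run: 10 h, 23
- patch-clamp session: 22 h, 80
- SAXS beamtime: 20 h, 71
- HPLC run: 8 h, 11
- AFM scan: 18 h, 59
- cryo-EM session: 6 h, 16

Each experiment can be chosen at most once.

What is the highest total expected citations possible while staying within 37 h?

110

By expected citations per h: patch-clamp session 3.64, SAXS beamtime 3.55, AFM scan 3.28, cryo-EM session 2.67 lead.
Filling by ratio: Raman mapping + patch-clamp session + cryo-EM session for 99, with 7 h left unused.
Dropping Raman mapping and patch-clamp session frees 24 h; slotting in crystallography run + SAXS beamtime (30 h) lifts the total to 110 at 36 h.
Nothing else within 37 h beats 110.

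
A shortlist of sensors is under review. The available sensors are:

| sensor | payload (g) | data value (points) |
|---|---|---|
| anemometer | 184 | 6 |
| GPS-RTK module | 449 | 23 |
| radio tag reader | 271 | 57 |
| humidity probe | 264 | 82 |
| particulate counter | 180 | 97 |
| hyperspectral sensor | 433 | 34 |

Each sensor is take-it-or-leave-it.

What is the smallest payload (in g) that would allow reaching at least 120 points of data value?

Need the lightest bundle worth ≥ 120.
Taking humidity probe + particulate counter gives 179 (≥ 120) for 444 g.
No combination under 444 g hits 120.

444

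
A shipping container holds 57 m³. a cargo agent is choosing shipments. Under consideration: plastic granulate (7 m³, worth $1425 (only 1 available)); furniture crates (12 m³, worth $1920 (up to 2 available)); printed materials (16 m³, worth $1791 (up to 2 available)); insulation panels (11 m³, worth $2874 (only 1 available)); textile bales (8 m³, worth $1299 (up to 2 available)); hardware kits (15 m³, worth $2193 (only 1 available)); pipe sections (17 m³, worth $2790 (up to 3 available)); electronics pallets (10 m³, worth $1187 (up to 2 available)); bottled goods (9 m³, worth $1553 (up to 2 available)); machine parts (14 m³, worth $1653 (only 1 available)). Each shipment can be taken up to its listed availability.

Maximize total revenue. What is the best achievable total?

Taking the top-ratio shipments first gives plastic granulate + insulation panels + pipe sections + 2×bottled goods for 10195 (53 m³).
Replace pipe sections with furniture crates + textile bales: the trade gains 429 net, giving 10624 at 56 m³.

10624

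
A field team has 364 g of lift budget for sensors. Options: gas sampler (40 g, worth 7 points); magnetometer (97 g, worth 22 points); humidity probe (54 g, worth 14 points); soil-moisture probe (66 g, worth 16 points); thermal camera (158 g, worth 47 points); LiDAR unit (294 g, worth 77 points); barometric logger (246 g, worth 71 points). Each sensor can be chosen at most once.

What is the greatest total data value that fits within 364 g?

The ratio heuristic lands on gas sampler + humidity probe + soil-moisture probe + thermal camera (84) but leaves 46 g idle.
The 212 g tied up in humidity probe and thermal camera is better spent on barometric logger — total rises to 94 (352 g).
That's the maximum — no swap from here does better than 94.

94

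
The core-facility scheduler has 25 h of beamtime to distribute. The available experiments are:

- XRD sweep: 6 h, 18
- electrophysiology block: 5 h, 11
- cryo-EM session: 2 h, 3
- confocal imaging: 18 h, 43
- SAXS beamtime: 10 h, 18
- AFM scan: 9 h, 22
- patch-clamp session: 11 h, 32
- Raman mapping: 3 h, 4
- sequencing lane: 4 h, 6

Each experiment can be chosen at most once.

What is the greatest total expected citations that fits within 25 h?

65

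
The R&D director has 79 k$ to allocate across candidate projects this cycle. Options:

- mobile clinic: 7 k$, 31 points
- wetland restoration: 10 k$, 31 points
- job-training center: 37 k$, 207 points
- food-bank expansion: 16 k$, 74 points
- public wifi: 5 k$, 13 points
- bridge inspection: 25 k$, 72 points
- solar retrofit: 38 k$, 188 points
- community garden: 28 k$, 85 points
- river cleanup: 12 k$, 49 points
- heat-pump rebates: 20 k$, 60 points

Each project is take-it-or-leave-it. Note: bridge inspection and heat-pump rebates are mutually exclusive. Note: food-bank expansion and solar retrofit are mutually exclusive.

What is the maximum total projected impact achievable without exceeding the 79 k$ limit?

395

Density check — job-training center 5.59, solar retrofit 4.95, food-bank expansion 4.62 are the best per k$.
Taking job-training center + solar retrofit: 75 k$ used, 395 in projected impact.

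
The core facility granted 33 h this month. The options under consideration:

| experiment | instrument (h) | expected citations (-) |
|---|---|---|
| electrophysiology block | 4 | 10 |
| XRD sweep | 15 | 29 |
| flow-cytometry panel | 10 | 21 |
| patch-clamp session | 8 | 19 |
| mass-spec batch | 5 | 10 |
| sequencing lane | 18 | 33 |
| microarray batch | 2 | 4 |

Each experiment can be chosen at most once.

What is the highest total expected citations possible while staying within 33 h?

69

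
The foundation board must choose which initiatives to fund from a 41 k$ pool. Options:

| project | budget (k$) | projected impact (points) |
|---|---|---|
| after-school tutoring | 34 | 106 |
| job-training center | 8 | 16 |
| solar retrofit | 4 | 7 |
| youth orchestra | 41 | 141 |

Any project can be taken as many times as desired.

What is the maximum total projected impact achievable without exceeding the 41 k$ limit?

141

Density check — youth orchestra 3.44, after-school tutoring 3.12, job-training center 2.00, solar retrofit 1.75 are the best per k$.
Youth orchestra uses 41 of the 41 k$ and totals 141.
Every other selection either busts 41 k$ or fails to beat 141.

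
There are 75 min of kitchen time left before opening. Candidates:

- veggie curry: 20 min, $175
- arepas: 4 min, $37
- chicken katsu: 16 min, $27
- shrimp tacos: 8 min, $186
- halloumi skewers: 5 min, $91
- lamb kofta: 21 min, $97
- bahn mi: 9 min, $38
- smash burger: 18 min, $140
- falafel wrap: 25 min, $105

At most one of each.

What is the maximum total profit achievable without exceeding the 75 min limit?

The ratio heuristic lands on veggie curry + arepas + shrimp tacos + halloumi skewers + bahn mi + smash burger (667) but leaves 11 min idle.
The 13 min tied up in arepas and bahn mi is better spent on lamb kofta — total rises to 689 (72 min).

689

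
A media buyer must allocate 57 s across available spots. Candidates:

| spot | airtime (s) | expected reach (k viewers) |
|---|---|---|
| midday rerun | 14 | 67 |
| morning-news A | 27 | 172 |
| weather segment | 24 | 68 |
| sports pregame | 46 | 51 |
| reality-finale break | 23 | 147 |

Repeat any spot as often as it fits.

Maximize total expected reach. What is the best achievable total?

344

Greedy by ratio would take 2×reality-finale break: 46 s used, total 294.
Replace 2×reality-finale break with 2×morning-news A: the trade gains 50 net, giving 344 at 54 s.
No other feasible combination exceeds 344.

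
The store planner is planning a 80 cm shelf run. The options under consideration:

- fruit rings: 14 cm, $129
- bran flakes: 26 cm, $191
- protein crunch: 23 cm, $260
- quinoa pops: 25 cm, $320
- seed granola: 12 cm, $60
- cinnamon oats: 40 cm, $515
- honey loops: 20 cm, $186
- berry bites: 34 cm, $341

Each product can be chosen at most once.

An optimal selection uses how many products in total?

Optimal total is 964.
fruit rings + quinoa pops + cinnamon oats hits 964 at 79 cm.
Any selection reaching 964 contains exactly 3 products.

3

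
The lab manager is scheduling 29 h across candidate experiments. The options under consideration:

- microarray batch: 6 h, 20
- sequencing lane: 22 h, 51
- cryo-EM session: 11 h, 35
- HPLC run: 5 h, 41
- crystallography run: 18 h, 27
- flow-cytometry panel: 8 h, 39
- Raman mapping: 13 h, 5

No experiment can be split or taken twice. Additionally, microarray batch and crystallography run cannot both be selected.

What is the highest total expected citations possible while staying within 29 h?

115

A density-first pass picks microarray batch + HPLC run + flow-cytometry panel — 100 at 19 h.
Replace microarray batch with cryo-EM session: the trade gains 15 net, giving 115 at 24 h.
The spare 5 h is too small for any remaining experiment, and no feasible exchange beats 115.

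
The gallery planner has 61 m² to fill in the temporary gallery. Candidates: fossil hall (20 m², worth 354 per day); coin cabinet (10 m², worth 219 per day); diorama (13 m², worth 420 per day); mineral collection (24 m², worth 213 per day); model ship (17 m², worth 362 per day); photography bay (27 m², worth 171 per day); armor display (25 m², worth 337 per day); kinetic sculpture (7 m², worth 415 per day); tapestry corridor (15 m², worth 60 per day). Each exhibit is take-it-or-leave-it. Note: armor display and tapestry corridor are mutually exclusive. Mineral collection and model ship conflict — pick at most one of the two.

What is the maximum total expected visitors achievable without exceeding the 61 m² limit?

1551

A density-first pass picks coin cabinet + diorama + model ship + kinetic sculpture — 1416 at 47 m².
Replace coin cabinet with fossil hall: the trade gains 135 net, giving 1551 at 57 m².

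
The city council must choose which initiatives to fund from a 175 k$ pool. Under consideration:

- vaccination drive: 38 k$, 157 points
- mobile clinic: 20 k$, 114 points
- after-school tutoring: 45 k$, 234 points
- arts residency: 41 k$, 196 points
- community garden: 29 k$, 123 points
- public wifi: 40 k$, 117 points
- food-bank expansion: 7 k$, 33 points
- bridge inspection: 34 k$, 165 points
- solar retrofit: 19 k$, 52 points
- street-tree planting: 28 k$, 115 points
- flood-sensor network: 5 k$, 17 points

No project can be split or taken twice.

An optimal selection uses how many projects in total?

6

Best achievable projected impact is 857.
mobile clinic + after-school tutoring + arts residency + food-bank expansion + bridge inspection + street-tree planting hits 857 at 175 k$.
Every optimal selection uses 6 projects.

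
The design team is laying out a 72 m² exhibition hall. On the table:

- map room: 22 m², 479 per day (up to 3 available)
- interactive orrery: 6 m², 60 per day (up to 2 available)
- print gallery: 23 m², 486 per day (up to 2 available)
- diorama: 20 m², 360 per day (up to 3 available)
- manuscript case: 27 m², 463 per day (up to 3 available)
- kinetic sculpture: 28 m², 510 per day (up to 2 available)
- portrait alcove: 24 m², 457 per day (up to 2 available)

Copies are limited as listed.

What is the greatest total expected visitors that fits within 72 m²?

The ratio ordering already packs tightly: 3×map room + interactive orrery, 72 m², 1497.
Nothing else within 72 m² beats 1497.

1497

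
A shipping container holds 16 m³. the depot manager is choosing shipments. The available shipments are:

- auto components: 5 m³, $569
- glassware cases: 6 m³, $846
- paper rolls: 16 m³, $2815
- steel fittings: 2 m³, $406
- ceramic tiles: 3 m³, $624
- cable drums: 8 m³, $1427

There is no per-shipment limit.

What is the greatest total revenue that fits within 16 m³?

3308

Ranking by ratio (revenue/m³): ceramic tiles 208.00, steel fittings 203.00, cable drums 178.38, paper rolls 175.94.
Greedy by ratio would take 5×ceramic tiles: 15 m³ used, total 3120.
Replace ceramic tiles with 2×steel fittings: the trade gains 188 net, giving 3308 at 16 m³.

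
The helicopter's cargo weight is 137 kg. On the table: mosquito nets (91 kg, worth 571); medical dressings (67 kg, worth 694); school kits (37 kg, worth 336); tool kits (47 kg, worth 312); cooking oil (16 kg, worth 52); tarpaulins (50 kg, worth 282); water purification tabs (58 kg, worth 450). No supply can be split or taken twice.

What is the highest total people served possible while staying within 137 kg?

1144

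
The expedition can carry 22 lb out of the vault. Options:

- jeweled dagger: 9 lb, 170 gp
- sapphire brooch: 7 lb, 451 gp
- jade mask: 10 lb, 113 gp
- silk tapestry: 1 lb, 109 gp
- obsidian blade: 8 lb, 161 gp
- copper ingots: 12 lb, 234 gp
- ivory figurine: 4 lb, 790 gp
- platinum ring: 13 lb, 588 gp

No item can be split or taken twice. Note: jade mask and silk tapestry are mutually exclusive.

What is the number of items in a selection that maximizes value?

Optimal total is 1520.
One optimal bundle: jeweled dagger + sapphire brooch + silk tapestry + ivory figurine (21 lb).
All optima have 4 items.

4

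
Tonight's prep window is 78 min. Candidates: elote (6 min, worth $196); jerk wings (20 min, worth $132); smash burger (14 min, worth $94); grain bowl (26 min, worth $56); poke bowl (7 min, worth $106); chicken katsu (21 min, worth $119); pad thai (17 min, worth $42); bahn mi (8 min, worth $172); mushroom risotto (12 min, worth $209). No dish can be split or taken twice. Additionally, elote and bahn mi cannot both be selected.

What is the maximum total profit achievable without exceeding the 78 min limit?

779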